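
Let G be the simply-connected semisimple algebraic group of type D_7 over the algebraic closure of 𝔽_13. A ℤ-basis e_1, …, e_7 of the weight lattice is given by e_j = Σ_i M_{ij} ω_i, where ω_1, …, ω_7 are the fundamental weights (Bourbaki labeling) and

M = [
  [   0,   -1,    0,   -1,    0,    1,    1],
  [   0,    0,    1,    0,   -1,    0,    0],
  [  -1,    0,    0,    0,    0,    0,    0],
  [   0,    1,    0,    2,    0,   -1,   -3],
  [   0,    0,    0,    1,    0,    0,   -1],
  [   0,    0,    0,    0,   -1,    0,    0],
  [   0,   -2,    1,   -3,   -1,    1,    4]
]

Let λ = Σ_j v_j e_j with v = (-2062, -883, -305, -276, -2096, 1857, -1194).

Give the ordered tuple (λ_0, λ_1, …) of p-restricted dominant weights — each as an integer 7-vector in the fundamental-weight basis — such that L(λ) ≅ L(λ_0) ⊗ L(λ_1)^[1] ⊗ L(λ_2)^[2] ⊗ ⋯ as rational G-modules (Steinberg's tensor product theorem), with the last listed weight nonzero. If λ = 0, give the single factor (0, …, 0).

In the fundamental-weight basis, λ has coordinates c = M·v (v = (-2062, -883, -305, -276, -2096, 1857, -1194)):
  c_1 = (0)·(-2062) + (-1)·(-883) + (0)·(-305) + (-1)·(-276) + (0)·(-2096) + 1·1857 + (1)·(-1194) = 1822
  c_2 = (0)·(-2062) + (0)·(-883) + (1)·(-305) + (0)·(-276) + (-1)·(-2096) + 0·1857 + (0)·(-1194) = 1791
  c_3 = (-1)·(-2062) + (0)·(-883) + (0)·(-305) + (0)·(-276) + (0)·(-2096) + 0·1857 + (0)·(-1194) = 2062
  c_4 = (0)·(-2062) + (1)·(-883) + (0)·(-305) + (2)·(-276) + (0)·(-2096) + (-1)·(1857) + (-3)·(-1194) = 290
  c_5 = (0)·(-2062) + (0)·(-883) + (0)·(-305) + (1)·(-276) + (0)·(-2096) + 0·1857 + (-1)·(-1194) = 918
  c_6 = (0)·(-2062) + (0)·(-883) + (0)·(-305) + (0)·(-276) + (-1)·(-2096) + 0·1857 + (0)·(-1194) = 2096
  c_7 = (0)·(-2062) + (-2)·(-883) + (1)·(-305) + (-3)·(-276) + (-1)·(-2096) + 1·1857 + (4)·(-1194) = 1466
Writing each c_i in base p = 13:
  c_1 = 1822 = 2·13^0 + 10·13^1 + 10·13^2
  c_2 = 1791 = 10·13^0 + 7·13^1 + 10·13^2
  c_3 = 2062 = 8·13^0 + 2·13^1 + 12·13^2
  c_4 = 290 = 4·13^0 + 9·13^1 + 1·13^2
  c_5 = 918 = 8·13^0 + 5·13^1 + 5·13^2
  c_6 = 2096 = 3·13^0 + 5·13^1 + 12·13^2
  c_7 = 1466 = 10·13^0 + 8·13^1 + 8·13^2
λ_0 = (2, 10, 8, 4, 8, 3, 10)
λ_1 = (10, 7, 2, 9, 5, 5, 8)
λ_2 = (10, 10, 12, 1, 5, 12, 8)

((2, 10, 8, 4, 8, 3, 10), (10, 7, 2, 9, 5, 5, 8), (10, 10, 12, 1, 5, 12, 8))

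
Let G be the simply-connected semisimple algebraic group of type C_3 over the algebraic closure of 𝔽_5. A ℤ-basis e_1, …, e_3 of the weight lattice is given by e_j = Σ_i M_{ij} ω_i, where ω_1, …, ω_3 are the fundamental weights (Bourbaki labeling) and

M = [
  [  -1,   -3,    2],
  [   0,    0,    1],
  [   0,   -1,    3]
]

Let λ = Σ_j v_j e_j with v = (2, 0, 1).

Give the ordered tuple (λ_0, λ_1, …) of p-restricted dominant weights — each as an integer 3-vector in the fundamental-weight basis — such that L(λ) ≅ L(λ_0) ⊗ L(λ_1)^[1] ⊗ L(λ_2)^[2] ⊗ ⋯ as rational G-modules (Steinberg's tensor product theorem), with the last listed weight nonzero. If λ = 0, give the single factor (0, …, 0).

Compute c_i = Σ_j M_{ij} v_j with v = (2, 0, 1):
  c_1 = (-1)·(2) + (-3)·(0) + (2)·(1) = 0
  c_2 = (0)·(2) + (0)·(0) + (1)·(1) = 1
  c_3 = (0)·(2) + (-1)·(0) + (3)·(1) = 3
Writing each c_i in base p = 5:
  c_1 = 0
  c_2 = 1 = 1·5^0
  c_3 = 3 = 3·5^0
p-restricted factor λ_0 = (0, 1, 3)

((0, 1, 3),)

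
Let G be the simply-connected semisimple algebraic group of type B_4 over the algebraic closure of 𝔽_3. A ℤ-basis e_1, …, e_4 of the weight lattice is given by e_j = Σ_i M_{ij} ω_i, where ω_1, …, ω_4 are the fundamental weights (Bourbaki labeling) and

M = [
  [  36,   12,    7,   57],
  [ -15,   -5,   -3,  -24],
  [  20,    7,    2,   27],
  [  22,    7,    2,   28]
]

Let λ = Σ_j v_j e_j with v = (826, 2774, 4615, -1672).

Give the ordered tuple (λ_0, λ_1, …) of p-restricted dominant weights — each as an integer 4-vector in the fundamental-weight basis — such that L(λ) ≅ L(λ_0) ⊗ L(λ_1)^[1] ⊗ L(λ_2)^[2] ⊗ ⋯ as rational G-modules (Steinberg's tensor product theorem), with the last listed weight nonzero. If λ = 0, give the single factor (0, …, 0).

Compute c_i = Σ_j M_{ij} v_j with v = (826, 2774, 4615, -1672):
  c_1 = (36)·(826) + (12)·(2774) + (7)·(4615) + (57)·(-1672) = 25
  c_2 = (-15)·(826) + (-5)·(2774) + (-3)·(4615) + (-24)·(-1672) = 23
  c_3 = (20)·(826) + (7)·(2774) + (2)·(4615) + (27)·(-1672) = 24
  c_4 = (22)·(826) + (7)·(2774) + (2)·(4615) + (28)·(-1672) = 4
p = 3; digits c_i = Σ_j d_{ij}·3^j, 0 ≤ d_{ij} < 3:
  c_1 = 25 = 1·3^0 + 2·3^1 + 2·3^2
  c_2 = 23 = 2·3^0 + 1·3^1 + 2·3^2
  c_3 = 24 = 0·3^0 + 2·3^1 + 2·3^2
  c_4 = 4 = 1·3^0 + 1·3^1
Factor λ_0 = (1, 2, 0, 1)
Factor λ_1 = (2, 1, 2, 1)
Factor λ_2 = (2, 2, 2, 0)

((1, 2, 0, 1), (2, 1, 2, 1), (2, 2, 2, 0))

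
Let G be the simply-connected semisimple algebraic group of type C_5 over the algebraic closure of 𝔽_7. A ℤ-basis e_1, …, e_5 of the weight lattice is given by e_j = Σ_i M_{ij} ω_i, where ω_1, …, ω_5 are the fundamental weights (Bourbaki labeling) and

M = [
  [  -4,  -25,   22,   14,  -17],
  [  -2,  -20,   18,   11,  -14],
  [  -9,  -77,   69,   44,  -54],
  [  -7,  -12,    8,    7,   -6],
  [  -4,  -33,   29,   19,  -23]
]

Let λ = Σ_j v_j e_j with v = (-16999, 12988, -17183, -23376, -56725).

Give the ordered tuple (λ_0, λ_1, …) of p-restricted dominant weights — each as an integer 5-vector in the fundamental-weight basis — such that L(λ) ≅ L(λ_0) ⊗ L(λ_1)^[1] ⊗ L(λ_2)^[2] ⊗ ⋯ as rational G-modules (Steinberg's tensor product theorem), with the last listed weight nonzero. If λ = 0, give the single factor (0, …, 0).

Converting to the ω-basis (c_i = row i of M dotted with v = (-16999, 12988, -17183, -23376, -56725)):
  c_1 = -4*-16999 + -25*12988 + 22*-17183 + 14*-23376 + -17*-56725 = 2331
  c_2 = -2*-16999 + -20*12988 + 18*-17183 + 11*-23376 + -14*-56725 = 1958
  c_3 = -9*-16999 + -77*12988 + 69*-17183 + 44*-23376 + -54*-56725 = 1894
  c_4 = -7*-16999 + -12*12988 + 8*-17183 + 7*-23376 + -6*-56725 = 2391
  c_5 = -4*-16999 + -33*12988 + 29*-17183 + 19*-23376 + -23*-56725 = 1616
p = 7; digits c_i = Σ_j d_{ij}·7^j, 0 ≤ d_{ij} < 7:
  c_1 = 2331 = 0·7^0 + 4·7^1 + 5·7^2 + 6·7^3
  c_2 = 1958 = 5·7^0 + 6·7^1 + 4·7^2 + 5·7^3
  c_3 = 1894 = 4·7^0 + 4·7^1 + 3·7^2 + 5·7^3
  c_4 = 2391 = 4·7^0 + 5·7^1 + 6·7^2 + 6·7^3
  c_5 = 1616 = 6·7^0 + 6·7^1 + 4·7^2 + 4·7^3
λ_0 = (0, 5, 4, 4, 6)
λ_1 = (4, 6, 4, 5, 6)
λ_2 = (5, 4, 3, 6, 4)
λ_3 = (6, 5, 5, 6, 4)

((0, 5, 4, 4, 6), (4, 6, 4, 5, 6), (5, 4, 3, 6, 4), (6, 5, 5, 6, 4))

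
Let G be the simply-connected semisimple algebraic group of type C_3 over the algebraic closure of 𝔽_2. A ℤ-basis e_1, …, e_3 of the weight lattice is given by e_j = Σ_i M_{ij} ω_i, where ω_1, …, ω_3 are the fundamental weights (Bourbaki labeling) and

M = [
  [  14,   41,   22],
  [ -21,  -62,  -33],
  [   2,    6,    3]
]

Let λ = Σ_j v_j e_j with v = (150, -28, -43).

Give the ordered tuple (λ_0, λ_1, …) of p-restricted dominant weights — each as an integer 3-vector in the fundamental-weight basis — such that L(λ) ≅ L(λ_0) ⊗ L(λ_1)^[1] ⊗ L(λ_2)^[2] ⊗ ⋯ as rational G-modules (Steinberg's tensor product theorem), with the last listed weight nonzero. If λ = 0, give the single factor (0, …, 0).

((0, 1, 1), (1, 0, 1), (1, 1, 0))

Converting to the ω-basis (c_i = row i of M dotted with v = (150, -28, -43)):
  c_1 = 14·150 + (41)·(-28) + (22)·(-43) = 6
  c_2 = (-21)·(150) + (-62)·(-28) + (-33)·(-43) = 5
  c_3 = 2·150 + (6)·(-28) + (3)·(-43) = 3
p = 2; digits c_i = Σ_j d_{ij}·2^j, 0 ≤ d_{ij} < 2:
  c_1 = 6 = 0·2^0 + 1·2^1 + 1·2^2
  c_2 = 5 = 1·2^0 + 0·2^1 + 1·2^2
  c_3 = 3 = 1·2^0 + 1·2^1
λ_0 = (0, 1, 1)
λ_1 = (1, 0, 1)
λ_2 = (1, 1, 0)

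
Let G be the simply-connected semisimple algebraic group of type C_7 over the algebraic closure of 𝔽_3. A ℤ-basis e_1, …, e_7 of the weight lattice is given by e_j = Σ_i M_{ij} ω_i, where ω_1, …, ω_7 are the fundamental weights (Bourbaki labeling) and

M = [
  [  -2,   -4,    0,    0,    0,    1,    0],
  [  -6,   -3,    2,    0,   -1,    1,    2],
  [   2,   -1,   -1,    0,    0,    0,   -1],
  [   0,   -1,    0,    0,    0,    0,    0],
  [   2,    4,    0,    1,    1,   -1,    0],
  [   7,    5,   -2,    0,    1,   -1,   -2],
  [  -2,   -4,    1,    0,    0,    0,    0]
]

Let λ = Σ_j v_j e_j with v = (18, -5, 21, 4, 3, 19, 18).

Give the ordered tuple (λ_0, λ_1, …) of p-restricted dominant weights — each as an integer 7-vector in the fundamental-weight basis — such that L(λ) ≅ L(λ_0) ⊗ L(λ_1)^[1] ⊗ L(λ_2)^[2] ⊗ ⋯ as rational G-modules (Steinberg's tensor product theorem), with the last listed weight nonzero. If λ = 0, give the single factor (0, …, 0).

Change of basis e → ω: c = M·v where v = (18, -5, 21, 4, 3, 19, 18):
  c_1 = (-2)·(18) + (-4)·(-5) + 0·21 + 0·4 + 0·3 + 1·19 + 0·18 = 3
  c_2 = (-6)·(18) + (-3)·(-5) + 2·21 + 0·4 + (-1)·(3) + 1·19 + 2·18 = 1
  c_3 = 2·18 + (-1)·(-5) + (-1)·(21) + 0·4 + 0·3 + 0·19 + (-1)·(18) = 2
  c_4 = 0·18 + (-1)·(-5) + 0·21 + 0·4 + 0·3 + 0·19 + 0·18 = 5
  c_5 = 2·18 + (4)·(-5) + 0·21 + 1·4 + 1·3 + (-1)·(19) + 0·18 = 4
  c_6 = 7·18 + (5)·(-5) + (-2)·(21) + 0·4 + 1·3 + (-1)·(19) + (-2)·(18) = 7
  c_7 = (-2)·(18) + (-4)·(-5) + 1·21 + 0·4 + 0·3 + 0·19 + 0·18 = 5
Writing each c_i in base p = 3:
  c_1 = 3 = 0·3^0 + 1·3^1
  c_2 = 1 = 1·3^0
  c_3 = 2 = 2·3^0
  c_4 = 5 = 2·3^0 + 1·3^1
  c_5 = 4 = 1·3^0 + 1·3^1
  c_6 = 7 = 1·3^0 + 2·3^1
  c_7 = 5 = 2·3^0 + 1·3^1
λ_0 = (0, 1, 2, 2, 1, 1, 2)
λ_1 = (1, 0, 0, 1, 1, 2, 1)

((0, 1, 2, 2, 1, 1, 2), (1, 0, 0, 1, 1, 2, 1))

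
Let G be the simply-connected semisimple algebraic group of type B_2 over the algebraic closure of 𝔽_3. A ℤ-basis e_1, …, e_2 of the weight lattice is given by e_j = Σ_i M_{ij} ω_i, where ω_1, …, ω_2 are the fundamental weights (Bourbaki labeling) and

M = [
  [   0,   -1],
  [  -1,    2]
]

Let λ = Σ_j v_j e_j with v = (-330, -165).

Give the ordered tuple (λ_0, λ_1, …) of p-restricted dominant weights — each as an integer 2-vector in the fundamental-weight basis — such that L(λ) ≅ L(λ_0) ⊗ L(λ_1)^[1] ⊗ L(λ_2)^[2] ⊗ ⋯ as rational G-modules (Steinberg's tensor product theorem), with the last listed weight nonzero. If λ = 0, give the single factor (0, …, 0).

((0, 0), (1, 0), (0, 0), (0, 0), (2, 0))

Compute c_i = Σ_j M_{ij} v_j with v = (-330, -165):
  c_1 = (0)·(-330) + (-1)·(-165) = 165
  c_2 = (-1)·(-330) + (2)·(-165) = 0
p = 3; digits c_i = Σ_j d_{ij}·3^j, 0 ≤ d_{ij} < 3:
  c_1 = 165 = 0·3^0 + 1·3^1 + 0·3^2 + 0·3^3 + 2·3^4
  c_2 = 0
Factor λ_0 = (0, 0)
Factor λ_1 = (1, 0)
Factor λ_2 = (0, 0)
Factor λ_3 = (0, 0)
Factor λ_4 = (2, 0)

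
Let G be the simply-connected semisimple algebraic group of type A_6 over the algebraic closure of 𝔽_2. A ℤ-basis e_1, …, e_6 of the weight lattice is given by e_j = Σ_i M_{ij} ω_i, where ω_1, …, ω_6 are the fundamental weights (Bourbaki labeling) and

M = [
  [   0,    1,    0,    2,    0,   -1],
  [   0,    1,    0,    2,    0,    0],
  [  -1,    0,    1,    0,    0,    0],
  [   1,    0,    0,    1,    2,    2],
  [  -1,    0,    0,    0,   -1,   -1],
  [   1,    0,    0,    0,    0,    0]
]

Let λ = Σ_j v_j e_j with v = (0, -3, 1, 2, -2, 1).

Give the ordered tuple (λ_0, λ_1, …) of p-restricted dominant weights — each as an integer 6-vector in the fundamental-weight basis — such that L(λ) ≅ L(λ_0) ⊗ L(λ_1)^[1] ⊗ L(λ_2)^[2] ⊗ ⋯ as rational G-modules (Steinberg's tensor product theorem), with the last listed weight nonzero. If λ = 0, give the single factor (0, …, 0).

Converting to the ω-basis (c_i = row i of M dotted with v = (0, -3, 1, 2, -2, 1)):
  c_1 = 0*0 + 1*-3 + 0*1 + 2*2 + 0*-2 + -1*1 = 0
  c_2 = 0*0 + 1*-3 + 0*1 + 2*2 + 0*-2 + 0*1 = 1
  c_3 = -1*0 + 0*-3 + 1*1 + 0*2 + 0*-2 + 0*1 = 1
  c_4 = 1*0 + 0*-3 + 0*1 + 1*2 + 2*-2 + 2*1 = 0
  c_5 = -1*0 + 0*-3 + 0*1 + 0*2 + -1*-2 + -1*1 = 1
  c_6 = 1*0 + 0*-3 + 0*1 + 0*2 + 0*-2 + 0*1 = 0
Base-2 expansion of each c_i:
  c_1 = 0
  c_2 = 1 = 1·2^0
  c_3 = 1 = 1·2^0
  c_4 = 0
  c_5 = 1 = 1·2^0
  c_6 = 0
Factor λ_0 = (0, 1, 1, 0, 1, 0)

((0, 1, 1, 0, 1, 0),)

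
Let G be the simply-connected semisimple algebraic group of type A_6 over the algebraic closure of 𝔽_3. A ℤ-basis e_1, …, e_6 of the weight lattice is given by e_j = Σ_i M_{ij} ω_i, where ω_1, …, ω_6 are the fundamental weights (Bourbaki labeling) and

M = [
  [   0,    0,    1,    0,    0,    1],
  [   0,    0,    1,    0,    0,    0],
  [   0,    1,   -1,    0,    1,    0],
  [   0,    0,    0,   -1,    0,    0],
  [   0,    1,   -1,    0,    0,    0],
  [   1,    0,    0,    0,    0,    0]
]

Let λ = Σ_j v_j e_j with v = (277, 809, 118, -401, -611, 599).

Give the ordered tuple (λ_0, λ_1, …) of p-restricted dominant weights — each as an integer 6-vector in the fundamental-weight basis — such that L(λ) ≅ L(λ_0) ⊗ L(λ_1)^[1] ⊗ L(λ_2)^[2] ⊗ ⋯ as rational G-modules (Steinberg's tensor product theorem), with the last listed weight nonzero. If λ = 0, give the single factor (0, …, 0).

((0, 1, 2, 2, 1, 1), (2, 0, 2, 1, 2, 2), (1, 1, 2, 2, 1, 0), (2, 1, 2, 2, 1, 1), (2, 1, 0, 1, 2, 0), (2, 0, 0, 1, 2, 1))

Converting to the ω-basis (c_i = row i of M dotted with v = (277, 809, 118, -401, -611, 599)):
  c_1 = 0*277 + 0*809 + 1*118 + 0*-401 + 0*-611 + 1*599 = 717
  c_2 = 0*277 + 0*809 + 1*118 + 0*-401 + 0*-611 + 0*599 = 118
  c_3 = 0*277 + 1*809 + -1*118 + 0*-401 + 1*-611 + 0*599 = 80
  c_4 = 0*277 + 0*809 + 0*118 + -1*-401 + 0*-611 + 0*599 = 401
  c_5 = 0*277 + 1*809 + -1*118 + 0*-401 + 0*-611 + 0*599 = 691
  c_6 = 1*277 + 0*809 + 0*118 + 0*-401 + 0*-611 + 0*599 = 277
p = 3; digits c_i = Σ_j d_{ij}·3^j, 0 ≤ d_{ij} < 3:
  c_1 = 717 = 0·3^0 + 2·3^1 + 1·3^2 + 2·3^3 + 2·3^4 + 2·3^5
  c_2 = 118 = 1·3^0 + 0·3^1 + 1·3^2 + 1·3^3 + 1·3^4
  c_3 = 80 = 2·3^0 + 2·3^1 + 2·3^2 + 2·3^3
  c_4 = 401 = 2·3^0 + 1·3^1 + 2·3^2 + 2·3^3 + 1·3^4 + 1·3^5
  c_5 = 691 = 1·3^0 + 2·3^1 + 1·3^2 + 1·3^3 + 2·3^4 + 2·3^5
  c_6 = 277 = 1·3^0 + 2·3^1 + 0·3^2 + 1·3^3 + 0·3^4 + 1·3^5
p-restricted factor λ_0 = (0, 1, 2, 2, 1, 1)
p-restricted factor λ_1 = (2, 0, 2, 1, 2, 2)
p-restricted factor λ_2 = (1, 1, 2, 2, 1, 0)
p-restricted factor λ_3 = (2, 1, 2, 2, 1, 1)
p-restricted factor λ_4 = (2, 1, 0, 1, 2, 0)
p-restricted factor λ_5 = (2, 0, 0, 1, 2, 1)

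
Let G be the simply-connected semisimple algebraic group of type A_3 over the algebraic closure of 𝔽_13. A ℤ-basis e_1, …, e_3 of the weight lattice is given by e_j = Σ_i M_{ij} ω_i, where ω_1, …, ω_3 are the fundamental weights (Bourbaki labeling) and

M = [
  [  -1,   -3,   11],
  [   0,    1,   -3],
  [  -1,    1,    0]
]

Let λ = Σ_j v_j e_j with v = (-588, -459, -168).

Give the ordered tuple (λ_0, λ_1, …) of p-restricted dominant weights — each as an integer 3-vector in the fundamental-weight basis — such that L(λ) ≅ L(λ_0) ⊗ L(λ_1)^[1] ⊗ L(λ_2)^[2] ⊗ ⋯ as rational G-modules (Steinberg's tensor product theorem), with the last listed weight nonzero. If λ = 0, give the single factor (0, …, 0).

((0, 6, 12), (9, 3, 9))

Converting to the ω-basis (c_i = row i of M dotted with v = (-588, -459, -168)):
  c_1 = (-1)·(-588) + (-3)·(-459) + (11)·(-168) = 117
  c_2 = (0)·(-588) + (1)·(-459) + (-3)·(-168) = 45
  c_3 = (-1)·(-588) + (1)·(-459) + (0)·(-168) = 129
Expand coordinatewise in base 13:
  c_1 = 117 = 0·13^0 + 9·13^1
  c_2 = 45 = 6·13^0 + 3·13^1
  c_3 = 129 = 12·13^0 + 9·13^1
p-restricted factor λ_0 = (0, 6, 12)
p-restricted factor λ_1 = (9, 3, 9)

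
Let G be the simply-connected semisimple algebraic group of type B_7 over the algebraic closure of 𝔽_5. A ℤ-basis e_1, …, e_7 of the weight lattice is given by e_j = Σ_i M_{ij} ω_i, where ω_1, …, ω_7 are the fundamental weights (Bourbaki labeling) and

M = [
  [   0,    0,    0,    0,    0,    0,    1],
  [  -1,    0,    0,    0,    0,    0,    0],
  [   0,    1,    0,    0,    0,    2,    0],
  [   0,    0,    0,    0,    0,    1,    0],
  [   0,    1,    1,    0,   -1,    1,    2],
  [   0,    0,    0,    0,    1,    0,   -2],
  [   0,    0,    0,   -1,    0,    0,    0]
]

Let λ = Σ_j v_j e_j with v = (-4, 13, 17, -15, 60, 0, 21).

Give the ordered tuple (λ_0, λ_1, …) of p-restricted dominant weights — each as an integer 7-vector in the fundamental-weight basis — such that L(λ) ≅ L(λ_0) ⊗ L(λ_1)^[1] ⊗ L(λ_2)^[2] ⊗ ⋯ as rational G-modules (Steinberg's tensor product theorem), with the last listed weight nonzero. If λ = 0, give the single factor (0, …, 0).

ω-coordinates c = M·v, v = (-4, 13, 17, -15, 60, 0, 21):
  c_1 = (0)·(-4) + (0)·(13) + (0)·(17) + (0)·(-15) + (0)·(60) + (0)·(0) + (1)·(21) = 21
  c_2 = (-1)·(-4) + (0)·(13) + (0)·(17) + (0)·(-15) + (0)·(60) + (0)·(0) + (0)·(21) = 4
  c_3 = (0)·(-4) + (1)·(13) + (0)·(17) + (0)·(-15) + (0)·(60) + (2)·(0) + (0)·(21) = 13
  c_4 = (0)·(-4) + (0)·(13) + (0)·(17) + (0)·(-15) + (0)·(60) + (1)·(0) + (0)·(21) = 0
  c_5 = (0)·(-4) + (1)·(13) + (1)·(17) + (0)·(-15) + (-1)·(60) + (1)·(0) + (2)·(21) = 12
  c_6 = (0)·(-4) + (0)·(13) + (0)·(17) + (0)·(-15) + (1)·(60) + (0)·(0) + (-2)·(21) = 18
  c_7 = (0)·(-4) + (0)·(13) + (0)·(17) + (-1)·(-15) + (0)·(60) + (0)·(0) + (0)·(21) = 15
Base-5 expansion of each c_i:
  c_1 = 21 = 1·5^0 + 4·5^1
  c_2 = 4 = 4·5^0
  c_3 = 13 = 3·5^0 + 2·5^1
  c_4 = 0
  c_5 = 12 = 2·5^0 + 2·5^1
  c_6 = 18 = 3·5^0 + 3·5^1
  c_7 = 15 = 0·5^0 + 3·5^1
Factor λ_0 = (1, 4, 3, 0, 2, 3, 0)
Factor λ_1 = (4, 0, 2, 0, 2, 3, 3)

((1, 4, 3, 0, 2, 3, 0), (4, 0, 2, 0, 2, 3, 3))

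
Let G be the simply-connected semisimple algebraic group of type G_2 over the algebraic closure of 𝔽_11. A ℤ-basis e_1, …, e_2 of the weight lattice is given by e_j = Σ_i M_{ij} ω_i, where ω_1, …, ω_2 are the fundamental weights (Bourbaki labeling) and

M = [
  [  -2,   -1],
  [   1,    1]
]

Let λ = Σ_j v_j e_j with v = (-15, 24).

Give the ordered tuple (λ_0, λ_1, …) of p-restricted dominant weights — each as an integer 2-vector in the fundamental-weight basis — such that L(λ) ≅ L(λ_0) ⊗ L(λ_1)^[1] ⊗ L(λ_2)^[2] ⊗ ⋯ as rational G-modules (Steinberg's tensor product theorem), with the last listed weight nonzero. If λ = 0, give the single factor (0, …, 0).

((6, 9),)

Converting to the ω-basis (c_i = row i of M dotted with v = (-15, 24)):
  c_1 = (-2)·(-15) + (-1)·(24) = 6
  c_2 = (1)·(-15) + (1)·(24) = 9
Writing each c_i in base p = 11:
  c_1 = 6 = 6·11^0
  c_2 = 9 = 9·11^0
p-restricted factor λ_0 = (6, 9)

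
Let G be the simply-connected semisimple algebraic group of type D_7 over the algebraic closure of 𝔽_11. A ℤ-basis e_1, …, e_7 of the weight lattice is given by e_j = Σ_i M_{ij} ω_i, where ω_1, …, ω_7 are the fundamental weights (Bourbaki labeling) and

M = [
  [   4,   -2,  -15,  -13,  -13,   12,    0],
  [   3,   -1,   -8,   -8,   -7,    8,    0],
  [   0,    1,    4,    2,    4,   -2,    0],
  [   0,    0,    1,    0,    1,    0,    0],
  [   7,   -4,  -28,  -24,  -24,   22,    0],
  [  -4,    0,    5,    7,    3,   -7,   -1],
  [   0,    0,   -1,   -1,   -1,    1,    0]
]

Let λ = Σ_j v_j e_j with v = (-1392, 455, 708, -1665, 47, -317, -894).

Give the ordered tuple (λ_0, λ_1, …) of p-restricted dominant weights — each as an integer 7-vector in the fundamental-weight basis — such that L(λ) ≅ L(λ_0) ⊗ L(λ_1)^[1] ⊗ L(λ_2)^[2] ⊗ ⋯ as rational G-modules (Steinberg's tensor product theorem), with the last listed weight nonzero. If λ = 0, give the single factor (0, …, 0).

((0, 6, 9, 7, 8, 3, 10), (1, 3, 4, 2, 9, 9, 9), (1, 1, 6, 6, 3, 5, 4))

Change of basis e → ω: c = M·v where v = (-1392, 455, 708, -1665, 47, -317, -894):
  c_1 = (4)·(-1392) + (-2)·(455) + (-15)·(708) + (-13)·(-1665) + (-13)·(47) + (12)·(-317) + (0)·(-894) = 132
  c_2 = (3)·(-1392) + (-1)·(455) + (-8)·(708) + (-8)·(-1665) + (-7)·(47) + (8)·(-317) + (0)·(-894) = 160
  c_3 = (0)·(-1392) + (1)·(455) + (4)·(708) + (2)·(-1665) + (4)·(47) + (-2)·(-317) + (0)·(-894) = 779
  c_4 = (0)·(-1392) + (0)·(455) + (1)·(708) + (0)·(-1665) + (1)·(47) + (0)·(-317) + (0)·(-894) = 755
  c_5 = (7)·(-1392) + (-4)·(455) + (-28)·(708) + (-24)·(-1665) + (-24)·(47) + (22)·(-317) + (0)·(-894) = 470
  c_6 = (-4)·(-1392) + (0)·(455) + (5)·(708) + (7)·(-1665) + (3)·(47) + (-7)·(-317) + (-1)·(-894) = 707
  c_7 = (0)·(-1392) + (0)·(455) + (-1)·(708) + (-1)·(-1665) + (-1)·(47) + (1)·(-317) + (0)·(-894) = 593
Expand coordinatewise in base 11:
  c_1 = 132 = 0·11^0 + 1·11^1 + 1·11^2
  c_2 = 160 = 6·11^0 + 3·11^1 + 1·11^2
  c_3 = 779 = 9·11^0 + 4·11^1 + 6·11^2
  c_4 = 755 = 7·11^0 + 2·11^1 + 6·11^2
  c_5 = 470 = 8·11^0 + 9·11^1 + 3·11^2
  c_6 = 707 = 3·11^0 + 9·11^1 + 5·11^2
  c_7 = 593 = 10·11^0 + 9·11^1 + 4·11^2
p-restricted factor λ_0 = (0, 6, 9, 7, 8, 3, 10)
p-restricted factor λ_1 = (1, 3, 4, 2, 9, 9, 9)
p-restricted factor λ_2 = (1, 1, 6, 6, 3, 5, 4)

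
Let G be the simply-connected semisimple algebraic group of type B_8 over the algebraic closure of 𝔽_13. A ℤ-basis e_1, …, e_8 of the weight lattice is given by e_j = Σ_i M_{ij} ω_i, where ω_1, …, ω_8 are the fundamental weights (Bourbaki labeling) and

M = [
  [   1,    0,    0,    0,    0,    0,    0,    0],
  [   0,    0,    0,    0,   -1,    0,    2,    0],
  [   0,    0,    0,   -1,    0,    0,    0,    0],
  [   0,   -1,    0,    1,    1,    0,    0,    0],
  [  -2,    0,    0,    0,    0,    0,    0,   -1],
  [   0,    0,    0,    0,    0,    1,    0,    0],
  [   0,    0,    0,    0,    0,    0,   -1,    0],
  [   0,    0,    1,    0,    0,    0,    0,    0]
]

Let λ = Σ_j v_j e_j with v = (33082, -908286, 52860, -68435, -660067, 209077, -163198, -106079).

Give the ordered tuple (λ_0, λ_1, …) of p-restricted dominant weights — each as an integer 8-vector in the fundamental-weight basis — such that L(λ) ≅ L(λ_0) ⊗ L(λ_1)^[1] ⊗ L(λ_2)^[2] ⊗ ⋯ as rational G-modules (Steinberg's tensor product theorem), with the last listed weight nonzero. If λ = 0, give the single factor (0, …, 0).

Converting to the ω-basis (c_i = row i of M dotted with v = (33082, -908286, 52860, -68435, -660067, 209077, -163198, -106079)):
  c_1 = 1*33082 + 0*-908286 + 0*52860 + 0*-68435 + 0*-660067 + 0*209077 + 0*-163198 + 0*-106079 = 33082
  c_2 = 0*33082 + 0*-908286 + 0*52860 + 0*-68435 + -1*-660067 + 0*209077 + 2*-163198 + 0*-106079 = 333671
  c_3 = 0*33082 + 0*-908286 + 0*52860 + -1*-68435 + 0*-660067 + 0*209077 + 0*-163198 + 0*-106079 = 68435
  c_4 = 0*33082 + -1*-908286 + 0*52860 + 1*-68435 + 1*-660067 + 0*209077 + 0*-163198 + 0*-106079 = 179784
  c_5 = -2*33082 + 0*-908286 + 0*52860 + 0*-68435 + 0*-660067 + 0*209077 + 0*-163198 + -1*-106079 = 39915
  c_6 = 0*33082 + 0*-908286 + 0*52860 + 0*-68435 + 0*-660067 + 1*209077 + 0*-163198 + 0*-106079 = 209077
  c_7 = 0*33082 + 0*-908286 + 0*52860 + 0*-68435 + 0*-660067 + 0*209077 + -1*-163198 + 0*-106079 = 163198
  c_8 = 0*33082 + 0*-908286 + 1*52860 + 0*-68435 + 0*-660067 + 0*209077 + 0*-163198 + 0*-106079 = 52860
p = 13; digits c_i = Σ_j d_{ij}·13^j, 0 ≤ d_{ij} < 13:
  c_1 = 33082 = 10·13^0 + 9·13^1 + 0·13^2 + 2·13^3 + 1·13^4
  c_2 = 333671 = 0·13^0 + 5·13^1 + 11·13^2 + 8·13^3 + 11·13^4
  c_3 = 68435 = 3·13^0 + 12·13^1 + 1·13^2 + 5·13^3 + 2·13^4
  c_4 = 179784 = 7·13^0 + 10·13^1 + 10·13^2 + 3·13^3 + 6·13^4
  c_5 = 39915 = 5·13^0 + 2·13^1 + 2·13^2 + 5·13^3 + 1·13^4
  c_6 = 209077 = 11·13^0 + 1·13^1 + 2·13^2 + 4·13^3 + 7·13^4
  c_7 = 163198 = 9·13^0 + 8·13^1 + 3·13^2 + 9·13^3 + 5·13^4
  c_8 = 52860 = 2·13^0 + 10·13^1 + 0·13^2 + 11·13^3 + 1·13^4
Factor λ_0 = (10, 0, 3, 7, 5, 11, 9, 2)
Factor λ_1 = (9, 5, 12, 10, 2, 1, 8, 10)
Factor λ_2 = (0, 11, 1, 10, 2, 2, 3, 0)
Factor λ_3 = (2, 8, 5, 3, 5, 4, 9, 11)
Factor λ_4 = (1, 11, 2, 6, 1, 7, 5, 1)

((10, 0, 3, 7, 5, 11, 9, 2), (9, 5, 12, 10, 2, 1, 8, 10), (0, 11, 1, 10, 2, 2, 3, 0), (2, 8, 5, 3, 5, 4, 9, 11), (1, 11, 2, 6, 1, 7, 5, 1))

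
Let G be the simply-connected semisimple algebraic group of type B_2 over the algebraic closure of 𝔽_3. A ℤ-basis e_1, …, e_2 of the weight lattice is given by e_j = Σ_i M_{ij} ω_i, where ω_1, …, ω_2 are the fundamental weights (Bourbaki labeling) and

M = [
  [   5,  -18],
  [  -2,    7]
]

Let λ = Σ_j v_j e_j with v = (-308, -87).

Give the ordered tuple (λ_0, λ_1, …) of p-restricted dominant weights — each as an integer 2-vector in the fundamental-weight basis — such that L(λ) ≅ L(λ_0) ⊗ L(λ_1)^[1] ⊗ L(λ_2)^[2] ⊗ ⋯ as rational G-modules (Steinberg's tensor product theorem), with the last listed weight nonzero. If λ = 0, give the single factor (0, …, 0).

((2, 1), (2, 2), (2, 0))

In the fundamental-weight basis, λ has coordinates c = M·v (v = (-308, -87)):
  c_1 = (5)·(-308) + (-18)·(-87) = 26
  c_2 = (-2)·(-308) + (7)·(-87) = 7
Expand coordinatewise in base 3:
  c_1 = 26 = 2·3^0 + 2·3^1 + 2·3^2
  c_2 = 7 = 1·3^0 + 2·3^1
Factor λ_0 = (2, 1)
Factor λ_1 = (2, 2)
Factor λ_2 = (2, 0)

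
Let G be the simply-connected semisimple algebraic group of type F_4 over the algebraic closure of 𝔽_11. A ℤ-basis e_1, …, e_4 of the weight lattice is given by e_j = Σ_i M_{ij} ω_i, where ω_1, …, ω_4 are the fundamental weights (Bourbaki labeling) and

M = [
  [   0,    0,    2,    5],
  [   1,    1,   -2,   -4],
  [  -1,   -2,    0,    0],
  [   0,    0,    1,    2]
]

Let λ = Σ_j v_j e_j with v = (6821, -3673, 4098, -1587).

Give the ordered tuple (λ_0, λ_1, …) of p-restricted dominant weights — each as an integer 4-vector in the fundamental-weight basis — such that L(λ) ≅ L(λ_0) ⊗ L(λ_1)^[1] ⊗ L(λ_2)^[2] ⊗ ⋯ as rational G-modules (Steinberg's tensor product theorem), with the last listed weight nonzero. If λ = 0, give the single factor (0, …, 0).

Change of basis e → ω: c = M·v where v = (6821, -3673, 4098, -1587):
  c_1 = (0)·(6821) + (0)·(-3673) + (2)·(4098) + (5)·(-1587) = 261
  c_2 = (1)·(6821) + (1)·(-3673) + (-2)·(4098) + (-4)·(-1587) = 1300
  c_3 = (-1)·(6821) + (-2)·(-3673) + (0)·(4098) + (0)·(-1587) = 525
  c_4 = (0)·(6821) + (0)·(-3673) + (1)·(4098) + (2)·(-1587) = 924
Base-11 expansion of each c_i:
  c_1 = 261 = 8·11^0 + 1·11^1 + 2·11^2
  c_2 = 1300 = 2·11^0 + 8·11^1 + 10·11^2
  c_3 = 525 = 8·11^0 + 3·11^1 + 4·11^2
  c_4 = 924 = 0·11^0 + 7·11^1 + 7·11^2
Factor λ_0 = (8, 2, 8, 0)
Factor λ_1 = (1, 8, 3, 7)
Factor λ_2 = (2, 10, 4, 7)

((8, 2, 8, 0), (1, 8, 3, 7), (2, 10, 4, 7))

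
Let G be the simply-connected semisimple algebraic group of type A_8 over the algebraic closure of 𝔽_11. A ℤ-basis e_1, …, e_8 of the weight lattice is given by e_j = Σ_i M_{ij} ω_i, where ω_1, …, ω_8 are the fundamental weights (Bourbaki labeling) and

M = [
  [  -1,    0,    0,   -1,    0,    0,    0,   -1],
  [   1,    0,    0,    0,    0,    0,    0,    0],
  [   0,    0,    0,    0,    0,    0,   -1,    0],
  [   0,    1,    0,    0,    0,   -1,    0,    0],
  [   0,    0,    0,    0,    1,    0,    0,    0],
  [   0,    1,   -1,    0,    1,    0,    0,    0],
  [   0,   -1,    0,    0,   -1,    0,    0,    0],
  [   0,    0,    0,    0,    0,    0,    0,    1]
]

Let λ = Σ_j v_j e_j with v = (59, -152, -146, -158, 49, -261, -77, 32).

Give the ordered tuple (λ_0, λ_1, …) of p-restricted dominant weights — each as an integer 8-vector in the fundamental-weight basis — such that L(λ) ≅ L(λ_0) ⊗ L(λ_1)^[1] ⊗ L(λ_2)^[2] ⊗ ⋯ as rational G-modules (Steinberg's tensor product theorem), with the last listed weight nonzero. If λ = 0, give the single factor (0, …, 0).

((1, 4, 0, 10, 5, 10, 4, 10), (6, 5, 7, 9, 4, 3, 9, 2))

In the fundamental-weight basis, λ has coordinates c = M·v (v = (59, -152, -146, -158, 49, -261, -77, 32)):
  c_1 = (-1)·(59) + (0)·(-152) + (0)·(-146) + (-1)·(-158) + 0·49 + (0)·(-261) + (0)·(-77) + (-1)·(32) = 67
  c_2 = 1·59 + (0)·(-152) + (0)·(-146) + (0)·(-158) + 0·49 + (0)·(-261) + (0)·(-77) + 0·32 = 59
  c_3 = 0·59 + (0)·(-152) + (0)·(-146) + (0)·(-158) + 0·49 + (0)·(-261) + (-1)·(-77) + 0·32 = 77
  c_4 = 0·59 + (1)·(-152) + (0)·(-146) + (0)·(-158) + 0·49 + (-1)·(-261) + (0)·(-77) + 0·32 = 109
  c_5 = 0·59 + (0)·(-152) + (0)·(-146) + (0)·(-158) + 1·49 + (0)·(-261) + (0)·(-77) + 0·32 = 49
  c_6 = 0·59 + (1)·(-152) + (-1)·(-146) + (0)·(-158) + 1·49 + (0)·(-261) + (0)·(-77) + 0·32 = 43
  c_7 = 0·59 + (-1)·(-152) + (0)·(-146) + (0)·(-158) + (-1)·(49) + (0)·(-261) + (0)·(-77) + 0·32 = 103
  c_8 = 0·59 + (0)·(-152) + (0)·(-146) + (0)·(-158) + 0·49 + (0)·(-261) + (0)·(-77) + 1·32 = 32
Writing each c_i in base p = 11:
  c_1 = 67 = 1·11^0 + 6·11^1
  c_2 = 59 = 4·11^0 + 5·11^1
  c_3 = 77 = 0·11^0 + 7·11^1
  c_4 = 109 = 10·11^0 + 9·11^1
  c_5 = 49 = 5·11^0 + 4·11^1
  c_6 = 43 = 10·11^0 + 3·11^1
  c_7 = 103 = 4·11^0 + 9·11^1
  c_8 = 32 = 10·11^0 + 2·11^1
λ_0 = (1, 4, 0, 10, 5, 10, 4, 10)
λ_1 = (6, 5, 7, 9, 4, 3, 9, 2)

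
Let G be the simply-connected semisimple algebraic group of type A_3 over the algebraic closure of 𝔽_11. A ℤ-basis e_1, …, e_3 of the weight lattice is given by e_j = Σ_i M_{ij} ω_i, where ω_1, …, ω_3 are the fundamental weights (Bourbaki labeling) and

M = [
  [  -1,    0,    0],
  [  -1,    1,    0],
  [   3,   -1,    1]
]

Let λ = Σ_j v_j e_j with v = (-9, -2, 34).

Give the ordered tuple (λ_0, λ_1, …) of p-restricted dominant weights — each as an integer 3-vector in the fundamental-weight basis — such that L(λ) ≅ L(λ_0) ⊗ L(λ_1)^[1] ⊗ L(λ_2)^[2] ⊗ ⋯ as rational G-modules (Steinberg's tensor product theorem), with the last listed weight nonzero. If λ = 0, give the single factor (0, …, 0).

In the fundamental-weight basis, λ has coordinates c = M·v (v = (-9, -2, 34)):
  c_1 = -1*-9 + 0*-2 + 0*34 = 9
  c_2 = -1*-9 + 1*-2 + 0*34 = 7
  c_3 = 3*-9 + -1*-2 + 1*34 = 9
p = 11; digits c_i = Σ_j d_{ij}·11^j, 0 ≤ d_{ij} < 11:
  c_1 = 9 = 9·11^0
  c_2 = 7 = 7·11^0
  c_3 = 9 = 9·11^0
λ_0 = (9, 7, 9)

((9, 7, 9),)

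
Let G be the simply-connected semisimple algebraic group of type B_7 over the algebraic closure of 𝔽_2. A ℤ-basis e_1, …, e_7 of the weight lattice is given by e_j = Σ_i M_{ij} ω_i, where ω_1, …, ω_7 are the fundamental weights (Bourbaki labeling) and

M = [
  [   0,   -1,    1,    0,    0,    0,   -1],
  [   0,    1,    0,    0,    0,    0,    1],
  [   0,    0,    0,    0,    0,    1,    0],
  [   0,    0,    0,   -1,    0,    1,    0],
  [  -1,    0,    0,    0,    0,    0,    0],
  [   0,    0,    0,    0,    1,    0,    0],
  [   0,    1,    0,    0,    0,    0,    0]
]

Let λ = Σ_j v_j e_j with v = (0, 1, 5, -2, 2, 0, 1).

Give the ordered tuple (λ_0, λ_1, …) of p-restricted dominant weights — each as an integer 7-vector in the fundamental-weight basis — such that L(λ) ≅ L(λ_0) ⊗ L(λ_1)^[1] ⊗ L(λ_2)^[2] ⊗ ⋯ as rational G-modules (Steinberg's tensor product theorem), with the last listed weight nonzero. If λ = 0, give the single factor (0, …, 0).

((1, 0, 0, 0, 0, 0, 1), (1, 1, 0, 1, 0, 1, 0))

Converting to the ω-basis (c_i = row i of M dotted with v = (0, 1, 5, -2, 2, 0, 1)):
  c_1 = 0*0 + -1*1 + 1*5 + 0*-2 + 0*2 + 0*0 + -1*1 = 3
  c_2 = 0*0 + 1*1 + 0*5 + 0*-2 + 0*2 + 0*0 + 1*1 = 2
  c_3 = 0*0 + 0*1 + 0*5 + 0*-2 + 0*2 + 1*0 + 0*1 = 0
  c_4 = 0*0 + 0*1 + 0*5 + -1*-2 + 0*2 + 1*0 + 0*1 = 2
  c_5 = -1*0 + 0*1 + 0*5 + 0*-2 + 0*2 + 0*0 + 0*1 = 0
  c_6 = 0*0 + 0*1 + 0*5 + 0*-2 + 1*2 + 0*0 + 0*1 = 2
  c_7 = 0*0 + 1*1 + 0*5 + 0*-2 + 0*2 + 0*0 + 0*1 = 1
p = 2; digits c_i = Σ_j d_{ij}·2^j, 0 ≤ d_{ij} < 2:
  c_1 = 3 = 1·2^0 + 1·2^1
  c_2 = 2 = 0·2^0 + 1·2^1
  c_3 = 0
  c_4 = 2 = 0·2^0 + 1·2^1
  c_5 = 0
  c_6 = 2 = 0·2^0 + 1·2^1
  c_7 = 1 = 1·2^0
λ_0 = (1, 0, 0, 0, 0, 0, 1)
λ_1 = (1, 1, 0, 1, 0, 1, 0)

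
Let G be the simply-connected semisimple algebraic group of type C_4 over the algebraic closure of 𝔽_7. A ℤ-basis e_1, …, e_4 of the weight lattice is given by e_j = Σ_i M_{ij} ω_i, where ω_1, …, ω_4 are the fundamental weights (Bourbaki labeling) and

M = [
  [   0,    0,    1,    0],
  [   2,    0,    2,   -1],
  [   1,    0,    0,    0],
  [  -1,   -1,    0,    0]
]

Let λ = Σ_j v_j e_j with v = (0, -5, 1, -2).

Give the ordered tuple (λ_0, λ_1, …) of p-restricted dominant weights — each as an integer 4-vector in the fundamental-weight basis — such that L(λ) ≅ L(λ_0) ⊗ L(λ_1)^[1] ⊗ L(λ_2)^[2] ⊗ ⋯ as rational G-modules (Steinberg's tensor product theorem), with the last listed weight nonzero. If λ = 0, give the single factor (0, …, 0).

((1, 4, 0, 5),)

In the fundamental-weight basis, λ has coordinates c = M·v (v = (0, -5, 1, -2)):
  c_1 = 0*0 + 0*-5 + 1*1 + 0*-2 = 1
  c_2 = 2*0 + 0*-5 + 2*1 + -1*-2 = 4
  c_3 = 1*0 + 0*-5 + 0*1 + 0*-2 = 0
  c_4 = -1*0 + -1*-5 + 0*1 + 0*-2 = 5
Base-7 expansion of each c_i:
  c_1 = 1 = 1·7^0
  c_2 = 4 = 4·7^0
  c_3 = 0
  c_4 = 5 = 5·7^0
λ_0 = (1, 4, 0, 5)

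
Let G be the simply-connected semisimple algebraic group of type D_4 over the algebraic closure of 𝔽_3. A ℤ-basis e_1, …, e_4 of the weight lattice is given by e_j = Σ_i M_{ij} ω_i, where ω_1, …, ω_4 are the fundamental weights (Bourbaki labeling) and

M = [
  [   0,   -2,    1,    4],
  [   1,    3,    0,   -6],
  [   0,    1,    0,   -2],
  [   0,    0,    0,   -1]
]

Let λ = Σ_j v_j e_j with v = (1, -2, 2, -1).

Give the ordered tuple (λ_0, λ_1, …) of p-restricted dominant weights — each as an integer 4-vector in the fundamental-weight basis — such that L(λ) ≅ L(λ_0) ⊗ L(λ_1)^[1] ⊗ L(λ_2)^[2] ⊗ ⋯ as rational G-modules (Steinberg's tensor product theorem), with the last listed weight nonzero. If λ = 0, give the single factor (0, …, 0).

((2, 1, 0, 1),)

Compute c_i = Σ_j M_{ij} v_j with v = (1, -2, 2, -1):
  c_1 = 0·1 + (-2)·(-2) + 1·2 + (4)·(-1) = 2
  c_2 = 1·1 + (3)·(-2) + 0·2 + (-6)·(-1) = 1
  c_3 = 0·1 + (1)·(-2) + 0·2 + (-2)·(-1) = 0
  c_4 = 0·1 + (0)·(-2) + 0·2 + (-1)·(-1) = 1
Expand coordinatewise in base 3:
  c_1 = 2 = 2·3^0
  c_2 = 1 = 1·3^0
  c_3 = 0
  c_4 = 1 = 1·3^0
p-restricted factor λ_0 = (2, 1, 0, 1)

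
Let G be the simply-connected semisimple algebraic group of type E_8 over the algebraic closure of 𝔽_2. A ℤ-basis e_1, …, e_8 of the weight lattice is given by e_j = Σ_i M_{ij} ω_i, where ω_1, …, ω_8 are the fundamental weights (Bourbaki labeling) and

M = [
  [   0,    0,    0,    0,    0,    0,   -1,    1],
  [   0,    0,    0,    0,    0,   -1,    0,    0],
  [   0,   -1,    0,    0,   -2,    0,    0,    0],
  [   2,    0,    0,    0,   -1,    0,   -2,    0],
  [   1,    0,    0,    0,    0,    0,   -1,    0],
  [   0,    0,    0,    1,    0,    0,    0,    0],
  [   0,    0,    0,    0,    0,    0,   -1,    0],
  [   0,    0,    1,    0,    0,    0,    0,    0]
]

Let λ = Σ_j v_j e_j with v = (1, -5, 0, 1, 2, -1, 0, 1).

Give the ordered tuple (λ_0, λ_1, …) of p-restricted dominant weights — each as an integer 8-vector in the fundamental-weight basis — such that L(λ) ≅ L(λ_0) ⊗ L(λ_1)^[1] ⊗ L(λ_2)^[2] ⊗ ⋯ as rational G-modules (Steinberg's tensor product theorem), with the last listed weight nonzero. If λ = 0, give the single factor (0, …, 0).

Converting to the ω-basis (c_i = row i of M dotted with v = (1, -5, 0, 1, 2, -1, 0, 1)):
  c_1 = 0·1 + (0)·(-5) + 0·0 + 0·1 + 0·2 + (0)·(-1) + (-1)·(0) + 1·1 = 1
  c_2 = 0·1 + (0)·(-5) + 0·0 + 0·1 + 0·2 + (-1)·(-1) + 0·0 + 0·1 = 1
  c_3 = 0·1 + (-1)·(-5) + 0·0 + 0·1 + (-2)·(2) + (0)·(-1) + 0·0 + 0·1 = 1
  c_4 = 2·1 + (0)·(-5) + 0·0 + 0·1 + (-1)·(2) + (0)·(-1) + (-2)·(0) + 0·1 = 0
  c_5 = 1·1 + (0)·(-5) + 0·0 + 0·1 + 0·2 + (0)·(-1) + (-1)·(0) + 0·1 = 1
  c_6 = 0·1 + (0)·(-5) + 0·0 + 1·1 + 0·2 + (0)·(-1) + 0·0 + 0·1 = 1
  c_7 = 0·1 + (0)·(-5) + 0·0 + 0·1 + 0·2 + (0)·(-1) + (-1)·(0) + 0·1 = 0
  c_8 = 0·1 + (0)·(-5) + 1·0 + 0·1 + 0·2 + (0)·(-1) + 0·0 + 0·1 = 0
Writing each c_i in base p = 2:
  c_1 = 1 = 1·2^0
  c_2 = 1 = 1·2^0
  c_3 = 1 = 1·2^0
  c_4 = 0
  c_5 = 1 = 1·2^0
  c_6 = 1 = 1·2^0
  c_7 = 0
  c_8 = 0
p-restricted factor λ_0 = (1, 1, 1, 0, 1, 1, 0, 0)

((1, 1, 1, 0, 1, 1, 0, 0),)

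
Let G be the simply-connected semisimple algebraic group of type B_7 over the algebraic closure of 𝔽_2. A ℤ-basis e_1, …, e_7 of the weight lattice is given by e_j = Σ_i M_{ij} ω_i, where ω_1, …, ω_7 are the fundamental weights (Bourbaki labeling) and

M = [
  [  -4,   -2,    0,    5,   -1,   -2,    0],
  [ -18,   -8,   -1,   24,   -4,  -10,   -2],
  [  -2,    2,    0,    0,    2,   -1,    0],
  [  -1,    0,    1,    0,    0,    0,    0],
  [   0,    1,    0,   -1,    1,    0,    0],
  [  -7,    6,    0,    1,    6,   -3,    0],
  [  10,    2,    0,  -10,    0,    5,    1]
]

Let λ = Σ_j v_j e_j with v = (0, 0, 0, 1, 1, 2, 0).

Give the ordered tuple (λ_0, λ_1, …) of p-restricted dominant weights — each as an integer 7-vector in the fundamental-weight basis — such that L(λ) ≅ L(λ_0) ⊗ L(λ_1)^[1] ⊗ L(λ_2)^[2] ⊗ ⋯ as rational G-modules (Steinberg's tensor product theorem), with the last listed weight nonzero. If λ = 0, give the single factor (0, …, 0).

Change of basis e → ω: c = M·v where v = (0, 0, 0, 1, 1, 2, 0):
  c_1 = (-4)·(0) + (-2)·(0) + (0)·(0) + (5)·(1) + (-1)·(1) + (-2)·(2) + (0)·(0) = 0
  c_2 = (-18)·(0) + (-8)·(0) + (-1)·(0) + (24)·(1) + (-4)·(1) + (-10)·(2) + (-2)·(0) = 0
  c_3 = (-2)·(0) + (2)·(0) + (0)·(0) + (0)·(1) + (2)·(1) + (-1)·(2) + (0)·(0) = 0
  c_4 = (-1)·(0) + (0)·(0) + (1)·(0) + (0)·(1) + (0)·(1) + (0)·(2) + (0)·(0) = 0
  c_5 = (0)·(0) + (1)·(0) + (0)·(0) + (-1)·(1) + (1)·(1) + (0)·(2) + (0)·(0) = 0
  c_6 = (-7)·(0) + (6)·(0) + (0)·(0) + (1)·(1) + (6)·(1) + (-3)·(2) + (0)·(0) = 1
  c_7 = (10)·(0) + (2)·(0) + (0)·(0) + (-10)·(1) + (0)·(1) + (5)·(2) + (1)·(0) = 0
Base-2 expansion of each c_i:
  c_1 = 0
  c_2 = 0
  c_3 = 0
  c_4 = 0
  c_5 = 0
  c_6 = 1 = 1·2^0
  c_7 = 0
Factor λ_0 = (0, 0, 0, 0, 0, 1, 0)

((0, 0, 0, 0, 0, 1, 0),)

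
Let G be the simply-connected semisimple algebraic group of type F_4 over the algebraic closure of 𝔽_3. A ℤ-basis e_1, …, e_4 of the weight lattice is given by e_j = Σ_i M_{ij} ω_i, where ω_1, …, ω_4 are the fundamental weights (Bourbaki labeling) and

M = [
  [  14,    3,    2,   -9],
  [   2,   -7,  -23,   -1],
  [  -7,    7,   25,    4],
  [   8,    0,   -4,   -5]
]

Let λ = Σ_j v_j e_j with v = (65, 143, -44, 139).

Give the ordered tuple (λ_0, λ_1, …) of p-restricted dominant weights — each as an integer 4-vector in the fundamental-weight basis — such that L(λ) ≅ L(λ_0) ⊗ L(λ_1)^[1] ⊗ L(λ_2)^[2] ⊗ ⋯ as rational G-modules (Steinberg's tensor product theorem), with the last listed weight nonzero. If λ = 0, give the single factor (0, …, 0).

Compute c_i = Σ_j M_{ij} v_j with v = (65, 143, -44, 139):
  c_1 = 14*65 + 3*143 + 2*-44 + -9*139 = 0
  c_2 = 2*65 + -7*143 + -23*-44 + -1*139 = 2
  c_3 = -7*65 + 7*143 + 25*-44 + 4*139 = 2
  c_4 = 8*65 + 0*143 + -4*-44 + -5*139 = 1
Writing each c_i in base p = 3:
  c_1 = 0
  c_2 = 2 = 2·3^0
  c_3 = 2 = 2·3^0
  c_4 = 1 = 1·3^0
Factor λ_0 = (0, 2, 2, 1)

((0, 2, 2, 1),)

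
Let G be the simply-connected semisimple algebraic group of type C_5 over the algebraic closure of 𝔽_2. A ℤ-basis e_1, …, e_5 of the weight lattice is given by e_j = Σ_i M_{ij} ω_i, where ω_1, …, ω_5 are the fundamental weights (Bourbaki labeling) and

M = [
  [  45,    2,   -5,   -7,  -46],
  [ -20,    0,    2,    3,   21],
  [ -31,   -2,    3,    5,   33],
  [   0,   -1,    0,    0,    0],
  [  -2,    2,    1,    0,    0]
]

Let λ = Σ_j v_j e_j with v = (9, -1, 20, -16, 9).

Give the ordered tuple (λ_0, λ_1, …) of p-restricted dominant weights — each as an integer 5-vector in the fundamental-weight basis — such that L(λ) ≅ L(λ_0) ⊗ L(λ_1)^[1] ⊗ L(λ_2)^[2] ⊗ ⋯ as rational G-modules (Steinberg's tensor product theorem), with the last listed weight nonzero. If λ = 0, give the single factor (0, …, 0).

Change of basis e → ω: c = M·v where v = (9, -1, 20, -16, 9):
  c_1 = 45*9 + 2*-1 + -5*20 + -7*-16 + -46*9 = 1
  c_2 = -20*9 + 0*-1 + 2*20 + 3*-16 + 21*9 = 1
  c_3 = -31*9 + -2*-1 + 3*20 + 5*-16 + 33*9 = 0
  c_4 = 0*9 + -1*-1 + 0*20 + 0*-16 + 0*9 = 1
  c_5 = -2*9 + 2*-1 + 1*20 + 0*-16 + 0*9 = 0
Base-2 expansion of each c_i:
  c_1 = 1 = 1·2^0
  c_2 = 1 = 1·2^0
  c_3 = 0
  c_4 = 1 = 1·2^0
  c_5 = 0
λ_0 = (1, 1, 0, 1, 0)

((1, 1, 0, 1, 0),)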